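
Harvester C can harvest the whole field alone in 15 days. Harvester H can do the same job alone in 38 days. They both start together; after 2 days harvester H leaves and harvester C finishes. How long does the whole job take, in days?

270/19 days

In the first 2 days the combined rate is 53/570, so 53/285 of the job is done, leaving 232/285.
After harvester H leaves the rate is 1/15 per day; the remaining 232/285 takes 232/19 days.
Total = 2 + 232/19 = 270/19 days.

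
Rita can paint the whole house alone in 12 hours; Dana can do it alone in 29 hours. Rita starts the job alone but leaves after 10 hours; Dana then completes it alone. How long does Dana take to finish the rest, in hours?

In 10 hours Rita does 10/12 = 5/6 of the job, leaving 1/6.
Dana works at 1/29 per hour, so finishing takes 1/6 ÷ 1/29 = 29/6 hours.

29/6 hours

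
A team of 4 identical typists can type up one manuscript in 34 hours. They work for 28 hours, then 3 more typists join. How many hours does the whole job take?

One typist does 1/136 of the job per hour.
After 28 hours with 4 typists, 14/17 is done (3/17 left).
With 7 typists the rate is 7/136, so the rest takes 3/17 ÷ 7/136 = 24/7 hours.
Total = 28 + 24/7 = 220/7 hours.

220/7 hours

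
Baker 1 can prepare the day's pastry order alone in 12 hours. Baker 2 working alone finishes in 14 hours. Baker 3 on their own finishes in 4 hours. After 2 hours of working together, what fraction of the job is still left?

4/21

Combined rate: 1/12 + 1/14 + 1/4 = (7 + 6 + 21)/84 = 34/84 = 17/42 per hour.
In 2 hours they complete 2·17/42 = 17/21 of the job.
So 4/21 remains.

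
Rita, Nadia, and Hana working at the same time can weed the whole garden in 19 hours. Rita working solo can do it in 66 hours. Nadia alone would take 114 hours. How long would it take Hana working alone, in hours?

Combined rate is 1/19 per hour.
Known contribution: 1/66 + 1/114 = (19 + 11)/1254 = 30/1254 = 5/209 per hour.
So Hana's rate is 1/19 − 5/209 = 6/209, meaning 209/6 hours alone.

209/6 hours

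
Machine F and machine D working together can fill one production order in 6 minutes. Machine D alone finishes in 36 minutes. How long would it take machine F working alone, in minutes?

36/5 minutes

Combined rate is 1/6 per minute.
Known contribution: 1/36 per minute.
So machine F's rate is 1/6 − 1/36 = 5/36, meaning 36/5 minutes alone.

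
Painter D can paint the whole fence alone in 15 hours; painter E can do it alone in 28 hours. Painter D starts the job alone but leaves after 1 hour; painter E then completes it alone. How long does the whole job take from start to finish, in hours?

407/15 hours

In 1 hour painter D does 1/15 of the job, leaving 14/15.
Painter E works at 1/28 per hour, so finishing takes 14/15 ÷ 1/28 = 392/15 hours.
Total time = 1 + 392/15 = 407/15 hours.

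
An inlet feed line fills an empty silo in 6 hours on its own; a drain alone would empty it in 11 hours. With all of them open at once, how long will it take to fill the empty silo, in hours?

Net rate = 1/6 − 1/11 = (11 − 6)/66 = 5/66 per hour.
Filling time = 1 ÷ (5/66) = 66/5 hours.

66/5 hours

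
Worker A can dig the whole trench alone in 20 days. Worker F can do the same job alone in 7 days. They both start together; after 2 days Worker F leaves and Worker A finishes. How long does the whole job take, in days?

In the first 2 days the combined rate is 27/140, so 27/70 of the job is done, leaving 43/70.
After Worker F leaves the rate is 1/20 per day; the remaining 43/70 takes 86/7 days.
Total = 2 + 86/7 = 100/7 days.

100/7 days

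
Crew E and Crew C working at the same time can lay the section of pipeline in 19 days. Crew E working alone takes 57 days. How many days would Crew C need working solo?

57/2 days

Combined rate is 1/19 per day.
Known contribution: 1/57 per day.
So Crew C's rate is 1/19 − 1/57 = 2/57, meaning 57/2 days alone.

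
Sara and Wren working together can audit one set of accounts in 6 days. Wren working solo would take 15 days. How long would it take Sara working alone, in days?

10 days

Combined rate is 1/6 per day.
Known contribution: 1/15 per day.
So Sara's rate is 1/6 − 1/15 = 1/10, meaning 10 days alone.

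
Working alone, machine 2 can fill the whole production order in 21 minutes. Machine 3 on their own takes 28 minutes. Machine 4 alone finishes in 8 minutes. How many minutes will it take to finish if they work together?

24/5 minutes

Combined rate: 1/21 + 1/28 + 1/8 = (8 + 6 + 21)/168 = 35/168 = 5/24 per minute.
Time = 1 ÷ (5/24) = 24/5 minutes.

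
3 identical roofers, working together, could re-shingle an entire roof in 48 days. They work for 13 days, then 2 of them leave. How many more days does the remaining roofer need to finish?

One roofer does 1/144 of the job per day.
After 13 days with 3 roofers, 13/48 is done (35/48 left).
With 1 roofer the rate is 1/144, so the rest takes 35/48 ÷ 1/144 = 105 days.

105 days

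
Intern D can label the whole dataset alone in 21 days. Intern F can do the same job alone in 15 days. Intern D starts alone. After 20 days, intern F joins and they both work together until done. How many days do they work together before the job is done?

5/12 days

In the first 20 days intern D alone does 20/21 of the job, leaving 1/21.
Once everyone is working, combined rate: 1/21 + 1/15 = (5 + 7)/105 = 12/105 = 4/35 per day.
Remaining 1/21 at 4/35 per day takes 5/12 days.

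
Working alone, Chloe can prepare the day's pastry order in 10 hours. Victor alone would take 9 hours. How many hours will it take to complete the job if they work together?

90/19 hours

Combined rate: 1/10 + 1/9 = (9 + 10)/90 = 19/90 per hour.
Time = 1 ÷ (19/90) = 90/19 hours.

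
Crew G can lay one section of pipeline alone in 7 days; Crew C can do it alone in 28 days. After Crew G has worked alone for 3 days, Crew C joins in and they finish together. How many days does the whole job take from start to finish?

In 3 days Crew G does 3/7 of the job, leaving 4/7.
Crew G and Crew C together work at 5/28 per day, so finishing takes 4/7 ÷ 5/28 = 16/5 days.
Total time = 3 + 16/5 = 31/5 days.

31/5 days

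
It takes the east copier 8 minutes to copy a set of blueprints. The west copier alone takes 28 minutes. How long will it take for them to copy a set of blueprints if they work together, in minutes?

56/9 minutes

With two workers the combined time is the product over the sum: 8·28/(8+28) = 224/36 = 56/9 minutes.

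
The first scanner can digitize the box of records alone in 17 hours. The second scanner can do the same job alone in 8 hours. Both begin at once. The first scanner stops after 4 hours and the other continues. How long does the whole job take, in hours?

In the first 4 hours the combined rate is 25/136, so 25/34 of the job is done, leaving 9/34.
After the first scanner leaves the rate is 1/8 per hour; the remaining 9/34 takes 36/17 hours.
Total = 4 + 36/17 = 104/17 hours.

104/17 hours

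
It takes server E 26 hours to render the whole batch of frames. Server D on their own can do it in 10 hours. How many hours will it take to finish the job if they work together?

Combined rate: 1/26 + 1/10 = (5 + 13)/130 = 18/130 = 9/65 per hour.
Time = 1 ÷ (9/65) = 65/9 hours.

65/9 hours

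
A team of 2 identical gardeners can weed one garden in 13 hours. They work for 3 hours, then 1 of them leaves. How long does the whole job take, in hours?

23 hours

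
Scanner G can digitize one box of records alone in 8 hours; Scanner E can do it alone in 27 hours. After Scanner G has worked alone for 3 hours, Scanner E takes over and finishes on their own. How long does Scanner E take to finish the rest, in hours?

135/8 hours

In 3 hours Scanner G does 3/8 of the job, leaving 5/8.
Scanner E works at 1/27 per hour, so finishing takes 5/8 ÷ 1/27 = 135/8 hours.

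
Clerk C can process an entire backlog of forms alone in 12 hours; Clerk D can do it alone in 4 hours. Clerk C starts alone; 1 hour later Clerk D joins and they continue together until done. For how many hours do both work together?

In 1 hour Clerk C does 1/12 of the job, leaving 11/12.
Clerk C and Clerk D together work at 1/3 per hour, so finishing takes 11/12 ÷ 1/3 = 11/4 hours.

11/4 hours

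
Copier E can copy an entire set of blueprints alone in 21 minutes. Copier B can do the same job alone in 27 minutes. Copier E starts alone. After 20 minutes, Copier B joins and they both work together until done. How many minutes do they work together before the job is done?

9/16 minutes

In the first 20 minutes Copier E alone does 20/21 of the job, leaving 1/21.
Once everyone is working, combined rate: 1/21 + 1/27 = (9 + 7)/189 = 16/189 per minute.
Remaining 1/21 at 16/189 per minute takes 9/16 minutes.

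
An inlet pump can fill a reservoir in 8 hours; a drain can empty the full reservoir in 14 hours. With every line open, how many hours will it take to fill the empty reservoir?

Net rate = 1/8 − 1/14 = (7 − 4)/56 = 3/56 per hour.
Filling time = 1 ÷ (3/56) = 56/3 hours.

56/3 hours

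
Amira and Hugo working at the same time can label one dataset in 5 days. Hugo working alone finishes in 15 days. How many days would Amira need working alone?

Combined rate is 1/5 per day.
Known contribution: 1/15 per day.
So Amira's rate is 1/5 − 1/15 = 2/15, meaning 15/2 days alone.

15/2 days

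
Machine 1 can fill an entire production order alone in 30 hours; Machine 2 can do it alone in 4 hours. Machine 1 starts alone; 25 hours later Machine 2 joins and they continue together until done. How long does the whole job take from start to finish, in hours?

In 25 hours Machine 1 does 25/30 = 5/6 of the job, leaving 1/6.
Machine 1 and Machine 2 together work at 17/60 per hour, so finishing takes 1/6 ÷ 17/60 = 10/17 hours.
Total time = 25 + 10/17 = 435/17 hours.

435/17 hours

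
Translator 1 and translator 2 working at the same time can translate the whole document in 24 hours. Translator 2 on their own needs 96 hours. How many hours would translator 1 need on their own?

Combined rate is 1/24 per hour.
Known contribution: 1/96 per hour.
So translator 1's rate is 1/24 − 1/96 = 1/32, meaning 32 hours alone.

32 hours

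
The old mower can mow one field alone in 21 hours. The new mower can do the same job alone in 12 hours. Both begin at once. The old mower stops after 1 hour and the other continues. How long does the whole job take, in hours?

In the first 1 hour the combined rate is 11/84, so 11/84 of the job is done, leaving 73/84.
After the old mower leaves the rate is 1/12 per hour; the remaining 73/84 takes 73/7 hours.
Total = 1 + 73/7 = 80/7 hours.

80/7 hours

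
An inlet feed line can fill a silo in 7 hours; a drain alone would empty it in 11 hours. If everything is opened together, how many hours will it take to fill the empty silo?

Net rate = 1/7 − 1/11 = (11 − 7)/77 = 4/77 per hour.
Filling time = 1 ÷ (4/77) = 77/4 hours.

77/4 hours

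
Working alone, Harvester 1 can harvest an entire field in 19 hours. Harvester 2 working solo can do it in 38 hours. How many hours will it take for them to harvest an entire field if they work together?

With two workers the combined time is the product over the sum: 19·38/(19+38) = 722/57 = 38/3 hours.

38/3 hours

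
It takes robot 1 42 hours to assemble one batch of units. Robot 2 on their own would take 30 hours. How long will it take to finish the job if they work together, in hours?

With two workers the combined time is the product over the sum: 42·30/(42+30) = 1260/72 = 35/2 hours.

35/2 hours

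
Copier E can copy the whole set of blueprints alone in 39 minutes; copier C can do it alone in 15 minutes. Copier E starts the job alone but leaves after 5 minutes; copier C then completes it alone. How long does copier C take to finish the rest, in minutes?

170/13 minutes

In 5 minutes copier E does 5/39 of the job, leaving 34/39.
Copier C works at 1/15 per minute, so finishing takes 34/39 ÷ 1/15 = 170/13 minutes.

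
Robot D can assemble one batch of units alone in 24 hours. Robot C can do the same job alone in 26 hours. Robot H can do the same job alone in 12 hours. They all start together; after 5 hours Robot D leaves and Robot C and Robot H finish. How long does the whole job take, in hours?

13/2 hours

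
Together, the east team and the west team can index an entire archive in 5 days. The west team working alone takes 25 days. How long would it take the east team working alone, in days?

Combined rate is 1/5 per day.
Known contribution: 1/25 per day.
So the east team's rate is 1/5 − 1/25 = 4/25, meaning 25/4 days alone.

25/4 days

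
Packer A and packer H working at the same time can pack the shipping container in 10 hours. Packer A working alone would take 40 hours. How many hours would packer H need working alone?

Combined rate is 1/10 per hour.
Known contribution: 1/40 per hour.
So packer H's rate is 1/10 − 1/40 = 3/40, meaning 40/3 hours alone.

40/3 hours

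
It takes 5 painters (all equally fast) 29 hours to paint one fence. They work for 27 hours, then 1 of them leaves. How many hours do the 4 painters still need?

5/2 hours

One painter does 1/145 of the job per hour.
After 27 hours with 5 painters, 27/29 is done (2/29 left).
With 4 painters the rate is 4/145, so the rest takes 2/29 ÷ 4/145 = 5/2 hours.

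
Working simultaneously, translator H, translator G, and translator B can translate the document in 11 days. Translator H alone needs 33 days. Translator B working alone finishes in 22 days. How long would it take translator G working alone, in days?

Combined rate is 1/11 per day.
Known contribution: 1/33 + 1/22 = (2 + 3)/66 = 5/66 per day.
So translator G's rate is 1/11 − 5/66 = 1/66, meaning 66 days alone.

66 days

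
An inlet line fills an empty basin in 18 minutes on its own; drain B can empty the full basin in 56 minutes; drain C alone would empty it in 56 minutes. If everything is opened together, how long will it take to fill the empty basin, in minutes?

Net rate = 1/18 − 1/56 − 1/56 = (28 − 9 − 9)/504 = 10/504 = 5/252 per minute.
Filling time = 1 ÷ (5/252) = 252/5 minutes.

252/5 minutes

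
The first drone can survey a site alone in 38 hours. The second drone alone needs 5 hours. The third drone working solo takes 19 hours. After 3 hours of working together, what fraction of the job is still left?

Combined rate: 1/38 + 1/5 + 1/19 = (5 + 38 + 10)/190 = 53/190 per hour.
In 3 hours they complete 3·53/190 = 159/190 of the job.
So 31/190 remains.

31/190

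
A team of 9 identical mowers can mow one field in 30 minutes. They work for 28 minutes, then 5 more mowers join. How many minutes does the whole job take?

One mower does 1/270 of the job per minute.
After 28 minutes with 9 mowers, 14/15 is done (1/15 left).
With 14 mowers the rate is 14/270 = 7/135, so the rest takes 1/15 ÷ 7/135 = 9/7 minutes.
Total = 28 + 9/7 = 205/7 minutes.

205/7 minutes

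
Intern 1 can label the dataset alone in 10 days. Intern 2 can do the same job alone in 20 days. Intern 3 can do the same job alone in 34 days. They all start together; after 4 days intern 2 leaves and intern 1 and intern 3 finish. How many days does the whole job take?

68/11 days

In the first 4 days the combined rate is 61/340, so 61/85 of the job is done, leaving 24/85.
After intern 2 leaves the rate is 11/85 per day; the remaining 24/85 takes 24/11 days.
Total = 4 + 24/11 = 68/11 days.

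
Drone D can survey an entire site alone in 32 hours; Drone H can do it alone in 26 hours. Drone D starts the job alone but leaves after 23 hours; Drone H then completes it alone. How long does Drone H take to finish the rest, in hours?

In 23 hours Drone D does 23/32 of the job, leaving 9/32.
Drone H works at 1/26 per hour, so finishing takes 9/32 ÷ 1/26 = 117/16 hours.

117/16 hours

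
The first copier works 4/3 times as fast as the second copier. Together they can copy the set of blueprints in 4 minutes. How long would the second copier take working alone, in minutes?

Let the second copier's rate be r; then the first copier's rate is (4/3)r, so together (4/3 + 1)r = (7/3)r = 1/4.
Thus r = 3/28 per minute.
The second copier alone: 28/3 minutes; the first copier alone: 7 minutes.

28/3 minutes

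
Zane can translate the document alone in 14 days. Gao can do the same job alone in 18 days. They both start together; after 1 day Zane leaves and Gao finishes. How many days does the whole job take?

117/7 days

In the first 1 day the combined rate is 8/63, so 8/63 of the job is done, leaving 55/63.
After Zane leaves the rate is 1/18 per day; the remaining 55/63 takes 110/7 days.
Total = 1 + 110/7 = 117/7 days.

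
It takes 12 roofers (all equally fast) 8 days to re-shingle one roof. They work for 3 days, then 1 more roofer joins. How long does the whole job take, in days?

One roofer does 1/96 of the job per day.
After 3 days with 12 roofers, 3/8 is done (5/8 left).
With 13 roofers the rate is 13/96, so the rest takes 5/8 ÷ 13/96 = 60/13 days.
Total = 3 + 60/13 = 99/13 days.

99/13 days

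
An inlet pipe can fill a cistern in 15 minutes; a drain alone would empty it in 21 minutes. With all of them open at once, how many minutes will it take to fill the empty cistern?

Net rate = 1/15 − 1/21 = (7 − 5)/105 = 2/105 per minute.
Filling time = 1 ÷ (2/105) = 105/2 minutes.

105/2 minutes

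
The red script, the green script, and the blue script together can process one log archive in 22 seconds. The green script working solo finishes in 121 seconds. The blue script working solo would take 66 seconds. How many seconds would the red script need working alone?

363/8 seconds

Combined rate is 1/22 per second.
Known contribution: 1/121 + 1/66 = (6 + 11)/726 = 17/726 per second.
So the red script's rate is 1/22 − 17/726 = 8/363, meaning 363/8 seconds alone.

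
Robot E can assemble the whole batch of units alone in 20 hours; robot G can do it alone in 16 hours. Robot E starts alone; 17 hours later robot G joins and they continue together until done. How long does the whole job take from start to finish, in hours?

55/3 hours

In 17 hours robot E does 17/20 of the job, leaving 3/20.
Robot E and robot G together work at 9/80 per hour, so finishing takes 3/20 ÷ 9/80 = 4/3 hours.
Total time = 17 + 4/3 = 55/3 hours.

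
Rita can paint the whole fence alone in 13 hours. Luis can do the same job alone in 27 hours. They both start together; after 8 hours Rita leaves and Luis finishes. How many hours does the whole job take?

135/13 hours

In the first 8 hours the combined rate is 40/351, so 320/351 of the job is done, leaving 31/351.
After Rita leaves the rate is 1/27 per hour; the remaining 31/351 takes 31/13 hours.
Total = 8 + 31/13 = 135/13 hours.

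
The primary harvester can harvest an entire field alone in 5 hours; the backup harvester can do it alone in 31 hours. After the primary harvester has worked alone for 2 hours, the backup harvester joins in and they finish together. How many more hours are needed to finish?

In 2 hours the primary harvester does 2/5 of the job, leaving 3/5.
The primary harvester and the backup harvester together work at 36/155 per hour, so finishing takes 3/5 ÷ 36/155 = 31/12 hours.

31/12 hours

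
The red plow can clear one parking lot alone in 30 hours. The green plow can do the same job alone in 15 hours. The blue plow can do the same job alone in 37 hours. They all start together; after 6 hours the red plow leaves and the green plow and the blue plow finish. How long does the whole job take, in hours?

In the first 6 hours the combined rate is 47/370, so 141/185 of the job is done, leaving 44/185.
After the red plow leaves the rate is 52/555 per hour; the remaining 44/185 takes 33/13 hours.
Total = 6 + 33/13 = 111/13 hours.

111/13 hours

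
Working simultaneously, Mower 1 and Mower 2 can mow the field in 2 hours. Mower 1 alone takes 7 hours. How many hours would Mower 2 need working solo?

14/5 hours

Combined rate is 1/2 per hour.
Known contribution: 1/7 per hour.
So Mower 2's rate is 1/2 − 1/7 = 5/14, meaning 14/5 hours alone.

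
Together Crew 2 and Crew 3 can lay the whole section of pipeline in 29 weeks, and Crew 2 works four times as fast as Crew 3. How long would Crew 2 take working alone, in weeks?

145/4 weeks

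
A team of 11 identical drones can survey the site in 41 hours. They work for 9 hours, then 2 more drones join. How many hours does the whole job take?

469/13 hours

One drone does 1/451 of the job per hour.
After 9 hours with 11 drones, 9/41 is done (32/41 left).
With 13 drones the rate is 13/451, so the rest takes 32/41 ÷ 13/451 = 352/13 hours.
Total = 9 + 352/13 = 469/13 hours.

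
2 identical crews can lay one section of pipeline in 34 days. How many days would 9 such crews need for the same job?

68/9 days

Total work is 2·34 = 68 crew-days.
With 9 crews: 68/9 days.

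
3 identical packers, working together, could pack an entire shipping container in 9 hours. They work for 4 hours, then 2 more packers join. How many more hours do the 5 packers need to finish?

3 hours

One packer does 1/27 of the job per hour.
After 4 hours with 3 packers, 4/9 is done (5/9 left).
With 5 packers the rate is 5/27, so the rest takes 5/9 ÷ 5/27 = 3 hours.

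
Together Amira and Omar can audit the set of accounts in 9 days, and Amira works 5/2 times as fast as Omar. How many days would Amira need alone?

63/5 days

Let Omar's rate be r; then Amira's rate is (5/2)r, so together (5/2 + 1)r = (7/2)r = 1/9.
Thus r = 2/63 per day.
Omar alone: 63/2 days; Amira alone: 63/5 days.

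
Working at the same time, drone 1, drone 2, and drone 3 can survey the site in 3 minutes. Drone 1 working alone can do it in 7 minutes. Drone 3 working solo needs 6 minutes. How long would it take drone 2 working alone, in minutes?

42 minutes

Combined rate is 1/3 per minute.
Known contribution: 1/7 + 1/6 = (6 + 7)/42 = 13/42 per minute.
So drone 2's rate is 1/3 − 13/42 = 1/42, meaning 42 minutes alone.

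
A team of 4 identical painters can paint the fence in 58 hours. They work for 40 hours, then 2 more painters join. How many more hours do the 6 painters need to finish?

One painter does 1/232 of the job per hour.
After 40 hours with 4 painters, 20/29 is done (9/29 left).
With 6 painters the rate is 6/232 = 3/116, so the rest takes 9/29 ÷ 3/116 = 12 hours.

12 hours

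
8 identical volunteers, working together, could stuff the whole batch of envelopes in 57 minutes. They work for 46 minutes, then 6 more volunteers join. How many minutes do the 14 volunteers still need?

44/7 minutes

One volunteer does 1/456 of the job per minute.
After 46 minutes with 8 volunteers, 46/57 is done (11/57 left).
With 14 volunteers the rate is 14/456 = 7/228, so the rest takes 11/57 ÷ 7/228 = 44/7 minutes.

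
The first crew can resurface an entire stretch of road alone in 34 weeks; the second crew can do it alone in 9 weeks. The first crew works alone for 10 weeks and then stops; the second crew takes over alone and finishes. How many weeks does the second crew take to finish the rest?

108/17 weeks

In 10 weeks the first crew does 10/34 = 5/17 of the job, leaving 12/17.
The second crew works at 1/9 per week, so finishing takes 12/17 ÷ 1/9 = 108/17 weeks.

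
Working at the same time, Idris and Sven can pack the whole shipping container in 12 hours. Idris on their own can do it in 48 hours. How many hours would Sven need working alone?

Combined rate is 1/12 per hour.
Known contribution: 1/48 per hour.
So Sven's rate is 1/12 − 1/48 = 1/16, meaning 16 hours alone.

16 hours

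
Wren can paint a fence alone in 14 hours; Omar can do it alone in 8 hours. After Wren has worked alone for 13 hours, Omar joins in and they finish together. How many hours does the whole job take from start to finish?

147/11 hours

In 13 hours Wren does 13/14 of the job, leaving 1/14.
Wren and Omar together work at 11/56 per hour, so finishing takes 1/14 ÷ 11/56 = 4/11 hours.
Total time = 13 + 4/11 = 147/11 hours.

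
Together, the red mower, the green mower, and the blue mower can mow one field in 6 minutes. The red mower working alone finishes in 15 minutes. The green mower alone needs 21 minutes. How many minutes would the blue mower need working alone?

Combined rate is 1/6 per minute.
Known contribution: 1/15 + 1/21 = (7 + 5)/105 = 12/105 = 4/35 per minute.
So the blue mower's rate is 1/6 − 4/35 = 11/210, meaning 210/11 minutes alone.

210/11 minutes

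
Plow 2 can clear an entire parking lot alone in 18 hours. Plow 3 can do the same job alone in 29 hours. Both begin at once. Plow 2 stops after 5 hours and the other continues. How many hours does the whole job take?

377/18 hours

In the first 5 hours the combined rate is 47/522, so 235/522 of the job is done, leaving 287/522.
After plow 2 leaves the rate is 1/29 per hour; the remaining 287/522 takes 287/18 hours.
Total = 5 + 287/18 = 377/18 hours.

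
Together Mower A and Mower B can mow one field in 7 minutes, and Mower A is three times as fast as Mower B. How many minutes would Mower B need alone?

28 minutes

Let Mower B's rate be r; then Mower A's rate is 3r, so together (3 + 1)r = 4r = 1/7.
Thus r = 1/28 per minute.
Mower B alone: 28 minutes; Mower A alone: 28/3 minutes.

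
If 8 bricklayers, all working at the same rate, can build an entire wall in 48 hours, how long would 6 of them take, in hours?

64 hours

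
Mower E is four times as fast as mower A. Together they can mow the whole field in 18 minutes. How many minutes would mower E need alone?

Let mower A's rate be r; then mower E's rate is 4r, so together (4 + 1)r = 5r = 1/18.
Thus r = 1/90 per minute.
Mower A alone: 90 minutes; mower E alone: 45/2 minutes.

45/2 minutes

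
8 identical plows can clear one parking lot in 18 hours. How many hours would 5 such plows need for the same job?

Total work is 8·18 = 144 plow-hours.
With 5 plows: 144/5 hours.

144/5 hours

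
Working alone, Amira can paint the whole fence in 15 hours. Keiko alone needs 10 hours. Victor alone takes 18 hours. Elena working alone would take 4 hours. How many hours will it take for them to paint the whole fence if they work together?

36/17 hours

Combined rate: 1/15 + 1/10 + 1/18 + 1/4 = (12 + 18 + 10 + 45)/180 = 85/180 = 17/36 per hour.
Time = 1 ÷ (17/36) = 36/17 hours.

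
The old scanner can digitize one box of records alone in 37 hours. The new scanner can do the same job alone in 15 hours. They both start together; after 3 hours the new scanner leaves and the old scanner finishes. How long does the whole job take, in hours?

In the first 3 hours the combined rate is 52/555, so 52/185 of the job is done, leaving 133/185.
After the new scanner leaves the rate is 1/37 per hour; the remaining 133/185 takes 133/5 hours.
Total = 3 + 133/5 = 148/5 hours.

148/5 hours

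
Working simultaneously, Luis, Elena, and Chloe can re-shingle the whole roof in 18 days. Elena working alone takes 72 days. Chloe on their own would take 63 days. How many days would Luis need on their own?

504/13 days

Combined rate is 1/18 per day.
Known contribution: 1/72 + 1/63 = (7 + 8)/504 = 15/504 = 5/168 per day.
So Luis's rate is 1/18 − 5/168 = 13/504, meaning 504/13 days alone.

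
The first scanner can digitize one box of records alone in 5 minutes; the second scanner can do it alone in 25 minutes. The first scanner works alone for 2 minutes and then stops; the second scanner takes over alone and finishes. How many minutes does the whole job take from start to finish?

17 minutes

In 2 minutes the first scanner does 2/5 of the job, leaving 3/5.
The second scanner works at 1/25 per minute, so finishing takes 3/5 ÷ 1/25 = 15 minutes.
Total time = 2 + 15 = 17 minutes.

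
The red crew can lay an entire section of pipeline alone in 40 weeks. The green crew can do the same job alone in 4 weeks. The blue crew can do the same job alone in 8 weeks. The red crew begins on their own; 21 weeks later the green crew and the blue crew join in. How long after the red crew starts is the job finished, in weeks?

In the first 21 weeks the red crew alone does 21/40 of the job, leaving 19/40.
Once everyone is working, combined rate: 1/40 + 1/4 + 1/8 = (1 + 10 + 5)/40 = 16/40 = 2/5 per week.
Remaining 19/40 at 2/5 per week takes 19/16 weeks.
Total from the start = 21 + 19/16 = 355/16 weeks.

355/16 weeks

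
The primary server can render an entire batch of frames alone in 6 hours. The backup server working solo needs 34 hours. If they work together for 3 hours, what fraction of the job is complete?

10/17

Combined rate: 1/6 + 1/34 = (17 + 3)/102 = 20/102 = 10/51 per hour.
In 3 hours they complete 3·10/51 = 10/17 of the job.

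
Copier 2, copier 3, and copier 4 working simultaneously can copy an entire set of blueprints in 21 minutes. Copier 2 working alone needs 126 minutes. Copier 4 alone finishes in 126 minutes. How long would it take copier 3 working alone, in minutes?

Combined rate is 1/21 per minute.
Known contribution: 1/126 + 1/126 = (1 + 1)/126 = 2/126 = 1/63 per minute.
So copier 3's rate is 1/21 − 1/63 = 2/63, meaning 63/2 minutes alone.

63/2 minutes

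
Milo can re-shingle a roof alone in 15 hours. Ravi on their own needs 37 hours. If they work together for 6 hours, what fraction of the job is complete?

104/185

Combined rate: 1/15 + 1/37 = (37 + 15)/555 = 52/555 per hour.
In 6 hours they complete 6·52/555 = 104/185 of the job.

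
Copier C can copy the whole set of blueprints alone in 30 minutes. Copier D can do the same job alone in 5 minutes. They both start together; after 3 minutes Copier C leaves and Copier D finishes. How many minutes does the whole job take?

In the first 3 minutes the combined rate is 7/30, so 7/10 of the job is done, leaving 3/10.
After Copier C leaves the rate is 1/5 per minute; the remaining 3/10 takes 3/2 minutes.
Total = 3 + 3/2 = 9/2 minutes.

9/2 minutes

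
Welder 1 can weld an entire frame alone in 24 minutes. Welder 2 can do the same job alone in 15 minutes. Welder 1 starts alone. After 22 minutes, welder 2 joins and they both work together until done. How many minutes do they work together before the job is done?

In the first 22 minutes welder 1 alone does 22/24 = 11/12 of the job, leaving 1/12.
Once everyone is working, combined rate: 1/24 + 1/15 = (5 + 8)/120 = 13/120 per minute.
Remaining 1/12 at 13/120 per minute takes 10/13 minutes.

10/13 minutes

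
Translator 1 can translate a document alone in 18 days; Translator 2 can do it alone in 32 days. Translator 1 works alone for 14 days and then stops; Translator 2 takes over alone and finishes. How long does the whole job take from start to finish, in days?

In 14 days Translator 1 does 14/18 = 7/9 of the job, leaving 2/9.
Translator 2 works at 1/32 per day, so finishing takes 2/9 ÷ 1/32 = 64/9 days.
Total time = 14 + 64/9 = 190/9 days.

190/9 days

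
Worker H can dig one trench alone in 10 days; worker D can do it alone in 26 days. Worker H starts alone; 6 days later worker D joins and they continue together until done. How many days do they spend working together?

26/9 days

In 6 days worker H does 6/10 = 3/5 of the job, leaving 2/5.
Worker H and worker D together work at 9/65 per day, so finishing takes 2/5 ÷ 9/65 = 26/9 days.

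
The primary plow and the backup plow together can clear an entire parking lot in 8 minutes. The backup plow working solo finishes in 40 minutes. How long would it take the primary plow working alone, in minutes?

10 minutes

Combined rate is 1/8 per minute.
Known contribution: 1/40 per minute.
So the primary plow's rate is 1/8 − 1/40 = 1/10, meaning 10 minutes alone.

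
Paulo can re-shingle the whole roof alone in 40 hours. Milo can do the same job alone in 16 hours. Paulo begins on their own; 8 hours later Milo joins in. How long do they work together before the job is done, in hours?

64/7 hours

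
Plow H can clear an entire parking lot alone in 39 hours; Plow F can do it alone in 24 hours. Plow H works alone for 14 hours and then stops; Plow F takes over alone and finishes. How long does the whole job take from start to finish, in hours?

In 14 hours Plow H does 14/39 of the job, leaving 25/39.
Plow F works at 1/24 per hour, so finishing takes 25/39 ÷ 1/24 = 200/13 hours.
Total time = 14 + 200/13 = 382/13 hours.

382/13 hours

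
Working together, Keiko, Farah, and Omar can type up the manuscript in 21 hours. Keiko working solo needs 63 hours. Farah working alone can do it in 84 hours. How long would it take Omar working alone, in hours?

252/5 hours

Combined rate is 1/21 per hour.
Known contribution: 1/63 + 1/84 = (4 + 3)/252 = 7/252 = 1/36 per hour.
So Omar's rate is 1/21 − 1/36 = 5/252, meaning 252/5 hours alone.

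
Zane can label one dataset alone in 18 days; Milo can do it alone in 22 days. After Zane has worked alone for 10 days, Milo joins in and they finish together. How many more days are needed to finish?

In 10 days Zane does 10/18 = 5/9 of the job, leaving 4/9.
Zane and Milo together work at 10/99 per day, so finishing takes 4/9 ÷ 10/99 = 22/5 days.

22/5 days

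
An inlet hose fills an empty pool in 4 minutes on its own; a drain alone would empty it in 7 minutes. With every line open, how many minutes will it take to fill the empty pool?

Net rate = 1/4 − 1/7 = (7 − 4)/28 = 3/28 per minute.
Filling time = 1 ÷ (3/28) = 28/3 minutes.

28/3 minutes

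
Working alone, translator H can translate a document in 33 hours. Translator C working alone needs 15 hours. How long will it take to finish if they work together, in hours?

165/16 hours

Combined rate: 1/33 + 1/15 = (5 + 11)/165 = 16/165 per hour.
Time = 1 ÷ (16/165) = 165/16 hours.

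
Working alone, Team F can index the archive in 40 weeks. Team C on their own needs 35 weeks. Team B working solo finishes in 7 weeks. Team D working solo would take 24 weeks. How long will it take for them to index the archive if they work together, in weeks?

Combined rate: 1/40 + 1/35 + 1/7 + 1/24 = (21 + 24 + 120 + 35)/840 = 200/840 = 5/21 per week.
Time = 1 ÷ (5/21) = 21/5 weeks.

21/5 weeks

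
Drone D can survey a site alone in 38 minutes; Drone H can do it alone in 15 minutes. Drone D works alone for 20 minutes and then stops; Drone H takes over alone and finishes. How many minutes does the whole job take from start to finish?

515/19 minutes

In 20 minutes Drone D does 20/38 = 10/19 of the job, leaving 9/19.
Drone H works at 1/15 per minute, so finishing takes 9/19 ÷ 1/15 = 135/19 minutes.
Total time = 20 + 135/19 = 515/19 minutes.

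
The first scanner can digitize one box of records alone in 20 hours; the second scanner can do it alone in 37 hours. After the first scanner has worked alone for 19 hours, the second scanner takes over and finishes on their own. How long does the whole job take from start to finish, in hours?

417/20 hours

In 19 hours the first scanner does 19/20 of the job, leaving 1/20.
The second scanner works at 1/37 per hour, so finishing takes 1/20 ÷ 1/37 = 37/20 hours.
Total time = 19 + 37/20 = 417/20 hours.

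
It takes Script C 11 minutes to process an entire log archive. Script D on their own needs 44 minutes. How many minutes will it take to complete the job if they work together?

44/5 minutes

With two workers the combined time is the product over the sum: 11·44/(11+44) = 484/55 = 44/5 minutes.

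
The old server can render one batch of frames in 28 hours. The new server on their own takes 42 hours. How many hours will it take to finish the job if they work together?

Combined rate: 1/28 + 1/42 = (3 + 2)/84 = 5/84 per hour.
Time = 1 ÷ (5/84) = 84/5 hours.

84/5 hours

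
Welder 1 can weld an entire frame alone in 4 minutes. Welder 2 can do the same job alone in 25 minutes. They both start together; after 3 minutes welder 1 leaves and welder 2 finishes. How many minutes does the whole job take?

25/4 minutes

In the first 3 minutes the combined rate is 29/100, so 87/100 of the job is done, leaving 13/100.
After welder 1 leaves the rate is 1/25 per minute; the remaining 13/100 takes 13/4 minutes.
Total = 3 + 13/4 = 25/4 minutes.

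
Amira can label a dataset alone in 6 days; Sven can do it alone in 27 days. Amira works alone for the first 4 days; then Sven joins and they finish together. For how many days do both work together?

18/11 days

In 4 days Amira does 4/6 = 2/3 of the job, leaving 1/3.
Amira and Sven together work at 11/54 per day, so finishing takes 1/3 ÷ 11/54 = 18/11 days.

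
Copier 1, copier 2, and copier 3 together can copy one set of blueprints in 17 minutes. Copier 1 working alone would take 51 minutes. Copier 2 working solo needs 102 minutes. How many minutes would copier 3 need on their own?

34 minutes

Combined rate is 1/17 per minute.
Known contribution: 1/51 + 1/102 = (2 + 1)/102 = 3/102 = 1/34 per minute.
So copier 3's rate is 1/17 − 1/34 = 1/34, meaning 34 minutes alone.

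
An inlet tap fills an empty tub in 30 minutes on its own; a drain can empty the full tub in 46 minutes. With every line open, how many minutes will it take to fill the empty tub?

Net rate = 1/30 − 1/46 = (23 − 15)/690 = 8/690 = 4/345 per minute.
Filling time = 1 ÷ (4/345) = 345/4 minutes.

345/4 minutes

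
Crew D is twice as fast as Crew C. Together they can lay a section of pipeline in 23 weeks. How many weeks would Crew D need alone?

Let Crew C's rate be r; then Crew D's rate is 2r, so together (2 + 1)r = 3r = 1/23.
Thus r = 1/69 per week.
Crew C alone: 69 weeks; Crew D alone: 69/2 weeks.

69/2 weeks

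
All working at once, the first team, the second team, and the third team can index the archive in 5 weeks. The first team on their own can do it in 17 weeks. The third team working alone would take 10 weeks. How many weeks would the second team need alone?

170/7 weeks

Combined rate is 1/5 per week.
Known contribution: 1/17 + 1/10 = (10 + 17)/170 = 27/170 per week.
So the second team's rate is 1/5 − 27/170 = 7/170, meaning 170/7 weeks alone.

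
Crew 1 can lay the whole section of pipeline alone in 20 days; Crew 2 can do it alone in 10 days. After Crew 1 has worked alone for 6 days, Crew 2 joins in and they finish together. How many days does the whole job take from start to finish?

In 6 days Crew 1 does 6/20 = 3/10 of the job, leaving 7/10.
Crew 1 and Crew 2 together work at 3/20 per day, so finishing takes 7/10 ÷ 3/20 = 14/3 days.
Total time = 6 + 14/3 = 32/3 days.

32/3 days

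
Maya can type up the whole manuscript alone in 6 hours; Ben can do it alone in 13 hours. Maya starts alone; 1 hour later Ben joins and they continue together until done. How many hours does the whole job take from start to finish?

84/19 hours

In 1 hour Maya does 1/6 of the job, leaving 5/6.
Maya and Ben together work at 19/78 per hour, so finishing takes 5/6 ÷ 19/78 = 65/19 hours.
Total time = 1 + 65/19 = 84/19 hours.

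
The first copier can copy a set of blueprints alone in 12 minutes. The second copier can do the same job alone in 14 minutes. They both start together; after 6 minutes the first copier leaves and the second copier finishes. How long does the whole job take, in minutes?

7 minutes

In the first 6 minutes the combined rate is 13/84, so 13/14 of the job is done, leaving 1/14.
After the first copier leaves the rate is 1/14 per minute; the remaining 1/14 takes 1 minute.
Total = 6 + 1 = 7 minutes.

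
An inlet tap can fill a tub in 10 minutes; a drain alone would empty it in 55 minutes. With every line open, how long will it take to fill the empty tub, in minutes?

110/9 minutes

Net rate = 1/10 − 1/55 = (11 − 2)/110 = 9/110 per minute.
Filling time = 1 ÷ (9/110) = 110/9 minutes.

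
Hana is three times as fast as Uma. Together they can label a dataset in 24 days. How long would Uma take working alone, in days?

Let Uma's rate be r; then Hana's rate is 3r, so together (3 + 1)r = 4r = 1/24.
Thus r = 1/96 per day.
Uma alone: 96 days; Hana alone: 32 days.

96 days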